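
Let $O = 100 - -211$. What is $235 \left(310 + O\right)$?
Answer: $145935$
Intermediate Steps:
$O = 311$ ($O = 100 + 211 = 311$)
$235 \left(310 + O\right) = 235 \left(310 + 311\right) = 235 \cdot 621 = 145935$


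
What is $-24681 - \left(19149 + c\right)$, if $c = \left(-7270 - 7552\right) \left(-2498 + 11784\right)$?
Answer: $137593262$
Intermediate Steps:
$c = -137637092$ ($c = \left(-14822\right) 9286 = -137637092$)
$-24681 - \left(19149 + c\right) = -24681 - \left(19149 - 137637092\right) = -24681 - -137617943 = -24681 + 137617943 = 137593262$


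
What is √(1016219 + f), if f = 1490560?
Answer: 3*√278531 ≈ 1583.3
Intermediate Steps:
√(1016219 + f) = √(1016219 + 1490560) = √2506779 = 3*√278531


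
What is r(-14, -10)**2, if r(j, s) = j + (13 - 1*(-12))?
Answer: 121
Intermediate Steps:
r(j, s) = 25 + j (r(j, s) = j + (13 + 12) = j + 25 = 25 + j)
r(-14, -10)**2 = (25 - 14)**2 = 11**2 = 121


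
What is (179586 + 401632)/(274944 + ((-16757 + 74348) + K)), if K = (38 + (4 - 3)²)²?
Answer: 290609/167028 ≈ 1.7399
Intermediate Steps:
K = 1521 (K = (38 + 1²)² = (38 + 1)² = 39² = 1521)
(179586 + 401632)/(274944 + ((-16757 + 74348) + K)) = (179586 + 401632)/(274944 + ((-16757 + 74348) + 1521)) = 581218/(274944 + (57591 + 1521)) = 581218/(274944 + 59112) = 581218/334056 = 581218*(1/334056) = 290609/167028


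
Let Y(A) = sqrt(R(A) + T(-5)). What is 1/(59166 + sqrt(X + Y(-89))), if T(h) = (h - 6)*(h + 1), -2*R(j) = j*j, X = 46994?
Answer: 2/(118332 + sqrt(2)*sqrt(93988 + I*sqrt(15666))) ≈ 1.684e-5 - 4.0933e-11*I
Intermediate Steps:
R(j) = -j**2/2 (R(j) = -j*j/2 = -j**2/2)
T(h) = (1 + h)*(-6 + h) (T(h) = (-6 + h)*(1 + h) = (1 + h)*(-6 + h))
Y(A) = sqrt(44 - A**2/2) (Y(A) = sqrt(-A**2/2 + (-6 + (-5)**2 - 5*(-5))) = sqrt(-A**2/2 + (-6 + 25 + 25)) = sqrt(-A**2/2 + 44) = sqrt(44 - A**2/2))
1/(59166 + sqrt(X + Y(-89))) = 1/(59166 + sqrt(46994 + sqrt(176 - 2*(-89)**2)/2)) = 1/(59166 + sqrt(46994 + sqrt(176 - 2*7921)/2)) = 1/(59166 + sqrt(46994 + sqrt(176 - 15842)/2)) = 1/(59166 + sqrt(46994 + sqrt(-15666)/2)) = 1/(59166 + sqrt(46994 + (I*sqrt(15666))/2)) = 1/(59166 + sqrt(46994 + I*sqrt(15666)/2))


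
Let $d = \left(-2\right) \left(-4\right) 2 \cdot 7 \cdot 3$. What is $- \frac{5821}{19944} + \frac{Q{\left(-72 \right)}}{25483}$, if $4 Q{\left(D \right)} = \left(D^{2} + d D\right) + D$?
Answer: $- \frac{243469423}{508232952} \approx -0.47905$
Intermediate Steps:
$d = 336$ ($d = 8 \cdot 2 \cdot 7 \cdot 3 = 16 \cdot 7 \cdot 3 = 112 \cdot 3 = 336$)
$Q{\left(D \right)} = \frac{D^{2}}{4} + \frac{337 D}{4}$ ($Q{\left(D \right)} = \frac{\left(D^{2} + 336 D\right) + D}{4} = \frac{D^{2} + 337 D}{4} = \frac{D^{2}}{4} + \frac{337 D}{4}$)
$- \frac{5821}{19944} + \frac{Q{\left(-72 \right)}}{25483} = - \frac{5821}{19944} + \frac{\frac{1}{4} \left(-72\right) \left(337 - 72\right)}{25483} = \left(-5821\right) \frac{1}{19944} + \frac{1}{4} \left(-72\right) 265 \cdot \frac{1}{25483} = - \frac{5821}{19944} - \frac{4770}{25483} = - \frac{243469423}{508232952}$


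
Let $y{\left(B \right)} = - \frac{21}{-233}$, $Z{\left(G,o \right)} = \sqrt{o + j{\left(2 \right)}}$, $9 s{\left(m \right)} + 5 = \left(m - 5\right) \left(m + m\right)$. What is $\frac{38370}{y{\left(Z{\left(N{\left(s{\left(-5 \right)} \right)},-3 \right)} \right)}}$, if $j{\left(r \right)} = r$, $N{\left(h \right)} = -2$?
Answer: $\frac{2980070}{7} \approx 4.2572 \cdot 10^{5}$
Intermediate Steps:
$s{\left(m \right)} = - \frac{5}{9} + \frac{2 m \left(-5 + m\right)}{9}$ ($s{\left(m \right)} = - \frac{5}{9} + \frac{\left(m - 5\right) \left(m + m\right)}{9} = - \frac{5}{9} + \frac{\left(-5 + m\right) 2 m}{9} = - \frac{5}{9} + \frac{2 m \left(-5 + m\right)}{9}$)
$Z{\left(G,o \right)} = \sqrt{2 + o}$ ($Z{\left(G,o \right)} = \sqrt{o + 2} = \sqrt{2 + o}$)
$y{\left(B \right)} = \frac{21}{233}$ ($y{\left(B \right)} = \left(-21\right) \left(- \frac{1}{233}\right) = \frac{21}{233}$)
$\frac{38370}{y{\left(Z{\left(N{\left(s{\left(-5 \right)} \right)},-3 \right)} \right)}} = \frac{38370}{\frac{21}{233}} = 38370 \cdot \frac{233}{21} = \frac{2980070}{7}$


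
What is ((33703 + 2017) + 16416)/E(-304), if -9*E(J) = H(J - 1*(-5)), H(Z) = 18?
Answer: -26068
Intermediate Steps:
E(J) = -2 (E(J) = -⅑*18 = -2)
((33703 + 2017) + 16416)/E(-304) = ((33703 + 2017) + 16416)/(-2) = (35720 + 16416)*(-½) = 52136*(-½) = -26068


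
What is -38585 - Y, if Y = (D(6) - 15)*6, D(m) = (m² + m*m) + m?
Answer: -38963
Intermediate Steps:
D(m) = m + 2*m² (D(m) = (m² + m²) + m = 2*m² + m = m + 2*m²)
Y = 378 (Y = (6*(1 + 2*6) - 15)*6 = (6*(1 + 12) - 15)*6 = (6*13 - 15)*6 = (78 - 15)*6 = 63*6 = 378)
-38585 - Y = -38585 - 1*378 = -38585 - 378 = -38963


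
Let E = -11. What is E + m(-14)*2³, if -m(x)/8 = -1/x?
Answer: -109/7 ≈ -15.571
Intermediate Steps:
m(x) = 8/x (m(x) = -(-8)/x = 8/x)
E + m(-14)*2³ = -11 + (8/(-14))*2³ = -11 + (8*(-1/14))*8 = -11 - 4/7*8 = -11 - 32/7 = -109/7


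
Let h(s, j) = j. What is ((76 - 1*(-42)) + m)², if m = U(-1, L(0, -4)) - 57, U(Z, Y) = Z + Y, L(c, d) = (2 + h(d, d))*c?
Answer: 3600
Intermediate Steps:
L(c, d) = c*(2 + d) (L(c, d) = (2 + d)*c = c*(2 + d))
U(Z, Y) = Y + Z
m = -58 (m = (0*(2 - 4) - 1) - 57 = (0*(-2) - 1) - 57 = (0 - 1) - 57 = -1 - 57 = -58)
((76 - 1*(-42)) + m)² = ((76 - 1*(-42)) - 58)² = ((76 + 42) - 58)² = (118 - 58)² = 60² = 3600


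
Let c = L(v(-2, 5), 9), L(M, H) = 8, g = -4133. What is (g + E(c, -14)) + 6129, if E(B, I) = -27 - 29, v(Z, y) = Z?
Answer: 1940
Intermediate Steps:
c = 8
E(B, I) = -56
(g + E(c, -14)) + 6129 = (-4133 - 56) + 6129 = -4189 + 6129 = 1940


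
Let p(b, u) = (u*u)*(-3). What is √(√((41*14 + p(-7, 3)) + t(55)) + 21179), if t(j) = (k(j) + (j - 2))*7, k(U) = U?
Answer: √(21179 + √1303) ≈ 145.65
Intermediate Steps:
p(b, u) = -3*u² (p(b, u) = u²*(-3) = -3*u²)
t(j) = -14 + 14*j (t(j) = (j + (j - 2))*7 = (j + (-2 + j))*7 = (-2 + 2*j)*7 = -14 + 14*j)
√(√((41*14 + p(-7, 3)) + t(55)) + 21179) = √(√((41*14 - 3*3²) + (-14 + 14*55)) + 21179) = √(√((574 - 3*9) + (-14 + 770)) + 21179) = √(√((574 - 27) + 756) + 21179) = √(√(547 + 756) + 21179) = √(√1303 + 21179) = √(21179 + √1303)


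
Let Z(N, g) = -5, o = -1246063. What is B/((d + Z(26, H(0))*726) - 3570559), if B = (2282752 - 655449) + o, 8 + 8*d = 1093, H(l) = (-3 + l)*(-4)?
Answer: -1016640/9530809 ≈ -0.10667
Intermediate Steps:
H(l) = 12 - 4*l
d = 1085/8 (d = -1 + (1/8)*1093 = -1 + 1093/8 = 1085/8 ≈ 135.63)
B = 381240 (B = (2282752 - 655449) - 1246063 = 1627303 - 1246063 = 381240)
B/((d + Z(26, H(0))*726) - 3570559) = 381240/((1085/8 - 5*726) - 3570559) = 381240/((1085/8 - 3630) - 3570559) = 381240/(-27955/8 - 3570559) = 381240/(-28592427/8) = 381240*(-8/28592427) = -1016640/9530809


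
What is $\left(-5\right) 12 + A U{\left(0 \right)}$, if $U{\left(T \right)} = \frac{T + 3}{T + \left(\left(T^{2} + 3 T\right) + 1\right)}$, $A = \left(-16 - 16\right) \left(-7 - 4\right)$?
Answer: $996$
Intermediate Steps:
$A = 352$ ($A = \left(-32\right) \left(-11\right) = 352$)
$U{\left(T \right)} = \frac{3 + T}{1 + T^{2} + 4 T}$ ($U{\left(T \right)} = \frac{3 + T}{T + \left(1 + T^{2} + 3 T\right)} = \frac{3 + T}{1 + T^{2} + 4 T}$)
$\left(-5\right) 12 + A U{\left(0 \right)} = \left(-5\right) 12 + 352 \frac{3 + 0}{1 + 0^{2} + 4 \cdot 0} = -60 + 352 \frac{1}{1 + 0 + 0} \cdot 3 = -60 + 352 \cdot 1^{-1} \cdot 3 = -60 + 352 \cdot 1 \cdot 3 = -60 + 352 \cdot 3 = -60 + 1056 = 996$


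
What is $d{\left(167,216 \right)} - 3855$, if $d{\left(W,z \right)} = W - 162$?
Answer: $-3850$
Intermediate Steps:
$d{\left(W,z \right)} = -162 + W$
$d{\left(167,216 \right)} - 3855 = \left(-162 + 167\right) - 3855 = 5 - 3855 = -3850$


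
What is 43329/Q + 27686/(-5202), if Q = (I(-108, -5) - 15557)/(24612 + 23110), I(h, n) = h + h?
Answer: -5378427090977/41025573 ≈ -1.3110e+5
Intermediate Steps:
I(h, n) = 2*h
Q = -15773/47722 (Q = (2*(-108) - 15557)/(24612 + 23110) = (-216 - 15557)/47722 = -15773*1/47722 = -15773/47722 ≈ -0.33052)
43329/Q + 27686/(-5202) = 43329/(-15773/47722) + 27686/(-5202) = 43329*(-47722/15773) + 27686*(-1/5202) = -2067746538/15773 - 13843/2601 = -5378427090977/41025573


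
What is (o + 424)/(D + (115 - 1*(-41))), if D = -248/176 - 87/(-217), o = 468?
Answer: 4258408/739931 ≈ 5.7551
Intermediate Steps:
D = -4813/4774 (D = -248*1/176 - 87*(-1/217) = -31/22 + 87/217 = -4813/4774 ≈ -1.0082)
(o + 424)/(D + (115 - 1*(-41))) = (468 + 424)/(-4813/4774 + (115 - 1*(-41))) = 892/(-4813/4774 + (115 + 41)) = 892/(-4813/4774 + 156) = 892/(739931/4774) = 892*(4774/739931) = 4258408/739931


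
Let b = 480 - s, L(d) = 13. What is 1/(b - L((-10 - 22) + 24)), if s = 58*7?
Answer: 1/61 ≈ 0.016393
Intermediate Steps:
s = 406
b = 74 (b = 480 - 1*406 = 480 - 406 = 74)
1/(b - L((-10 - 22) + 24)) = 1/(74 - 1*13) = 1/(74 - 13) = 1/61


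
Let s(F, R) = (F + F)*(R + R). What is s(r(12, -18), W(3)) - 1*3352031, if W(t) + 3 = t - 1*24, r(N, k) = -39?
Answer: -3348287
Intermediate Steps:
W(t) = -27 + t (W(t) = -3 + (t - 1*24) = -3 + (t - 24) = -3 + (-24 + t) = -27 + t)
s(F, R) = 4*F*R (s(F, R) = (2*F)*(2*R) = 4*F*R)
s(r(12, -18), W(3)) - 1*3352031 = 4*(-39)*(-27 + 3) - 1*3352031 = 4*(-39)*(-24) - 3352031 = 3744 - 3352031 = -3348287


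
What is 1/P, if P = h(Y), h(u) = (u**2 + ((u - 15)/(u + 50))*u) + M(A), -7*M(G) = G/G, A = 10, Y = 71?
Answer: 847/4297438 ≈ 0.00019709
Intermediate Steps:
M(G) = -1/7 (M(G) = -G/(7*G) = -1/7*1 = -1/7)
h(u) = -1/7 + u**2 + u*(-15 + u)/(50 + u) (h(u) = (u**2 + ((u - 15)/(u + 50))*u) - 1/7 = (u**2 + ((-15 + u)/(50 + u))*u) - 1/7 = (u**2 + u*(-15 + u)/(50 + u)) - 1/7 = -1/7 + u**2 + u*(-15 + u)/(50 + u))
P = 4297438/847 (P = (-50 - 106*71 + 7*71**3 + 357*71**2)/(7*(50 + 71)) = (1/7)*(-50 - 7526 + 7*357911 + 357*5041)/121 = (1/7)*(1/121)*(-50 - 7526 + 2505377 + 1799637) = (1/7)*(1/121)*4297438 = 4297438/847 ≈ 5073.7)
1/P = 1/(4297438/847) = 847/4297438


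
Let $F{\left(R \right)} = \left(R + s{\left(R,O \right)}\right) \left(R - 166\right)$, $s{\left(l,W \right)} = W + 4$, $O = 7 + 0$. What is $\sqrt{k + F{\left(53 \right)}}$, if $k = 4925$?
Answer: $i \sqrt{2307} \approx 48.031 i$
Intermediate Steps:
$O = 7$
$s{\left(l,W \right)} = 4 + W$
$F{\left(R \right)} = \left(-166 + R\right) \left(11 + R\right)$ ($F{\left(R \right)} = \left(R + \left(4 + 7\right)\right) \left(R - 166\right) = \left(R + 11\right) \left(-166 + R\right) = \left(11 + R\right) \left(-166 + R\right) = \left(-166 + R\right) \left(11 + R\right)$)
$\sqrt{k + F{\left(53 \right)}} = \sqrt{4925 - \left(10041 - 2809\right)} = \sqrt{4925 - 7232} = \sqrt{-2307} = i \sqrt{2307}$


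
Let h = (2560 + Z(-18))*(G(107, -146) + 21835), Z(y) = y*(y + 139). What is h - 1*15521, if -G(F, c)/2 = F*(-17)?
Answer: 9715165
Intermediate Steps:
G(F, c) = 34*F (G(F, c) = -2*F*(-17) = -(-34)*F = 34*F)
Z(y) = y*(139 + y)
h = 9730686 (h = (2560 - 18*(139 - 18))*(34*107 + 21835) = (2560 - 18*121)*(3638 + 21835) = (2560 - 2178)*25473 = 382*25473 = 9730686)
h - 1*15521 = 9730686 - 1*15521 = 9730686 - 15521 = 9715165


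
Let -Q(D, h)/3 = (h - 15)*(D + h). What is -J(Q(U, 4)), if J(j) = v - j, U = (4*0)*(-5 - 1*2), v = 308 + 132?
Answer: -308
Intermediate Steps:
v = 440
U = 0 (U = 0*(-5 - 2) = 0*(-7) = 0)
Q(D, h) = -3*(-15 + h)*(D + h) (Q(D, h) = -3*(h - 15)*(D + h) = -3*(-15 + h)*(D + h))
J(j) = 440 - j
-J(Q(U, 4)) = -(440 - (-3*4² + 45*0 + 45*4 - 3*0*4)) = -(440 - (-3*16 + 0 + 180 + 0)) = -(440 - (-48 + 0 + 180 + 0)) = -(440 - 1*132) = -(440 - 132) = -1*308 = -308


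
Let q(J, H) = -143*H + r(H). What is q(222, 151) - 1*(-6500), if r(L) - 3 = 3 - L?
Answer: -15238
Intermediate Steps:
r(L) = 6 - L (r(L) = 3 + (3 - L) = 6 - L)
q(J, H) = 6 - 144*H (q(J, H) = -143*H + (6 - H) = 6 - 144*H)
q(222, 151) - 1*(-6500) = (6 - 144*151) - 1*(-6500) = (6 - 21744) + 6500 = -21738 + 6500 = -15238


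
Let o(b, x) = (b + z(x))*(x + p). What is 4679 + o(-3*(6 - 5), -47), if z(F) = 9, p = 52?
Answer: 4709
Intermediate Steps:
o(b, x) = (9 + b)*(52 + x) (o(b, x) = (b + 9)*(x + 52) = (9 + b)*(52 + x))
4679 + o(-3*(6 - 5), -47) = 4679 + (468 + 9*(-47) + 52*(-3*(6 - 5)) - 3*(6 - 5)*(-47)) = 4679 + (468 - 423 + 52*(-3*1) - 3*1*(-47)) = 4679 + (468 - 423 + 52*(-3) - 3*(-47)) = 4679 + (468 - 423 - 156 + 141) = 4679 + 30 = 4709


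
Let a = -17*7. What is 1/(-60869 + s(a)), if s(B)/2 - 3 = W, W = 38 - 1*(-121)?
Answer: -1/60545 ≈ -1.6517e-5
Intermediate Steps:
a = -119
W = 159 (W = 38 + 121 = 159)
s(B) = 324 (s(B) = 6 + 2*159 = 6 + 318 = 324)
1/(-60869 + s(a)) = 1/(-60869 + 324) = 1/(-60545) = -1/60545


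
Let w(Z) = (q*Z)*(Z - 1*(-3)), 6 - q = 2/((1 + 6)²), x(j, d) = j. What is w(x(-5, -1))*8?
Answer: 23360/49 ≈ 476.73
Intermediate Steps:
q = 292/49 (q = 6 - 2/((1 + 6)²) = 6 - 2/(7²) = 6 - 2/49 = 292/49 ≈ 5.9592)
w(Z) = 292*Z*(3 + Z)/49 (w(Z) = (292*Z/49)*(Z - 1*(-3)) = (292*Z/49)*(Z + 3) = (292*Z/49)*(3 + Z) = 292*Z*(3 + Z)/49)
w(x(-5, -1))*8 = ((292/49)*(-5)*(3 - 5))*8 = ((292/49)*(-5)*(-2))*8 = (2920/49)*8 = 23360/49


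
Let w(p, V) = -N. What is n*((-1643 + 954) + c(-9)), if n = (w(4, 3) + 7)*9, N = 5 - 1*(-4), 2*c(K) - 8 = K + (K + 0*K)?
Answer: 12492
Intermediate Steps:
c(K) = 4 + K (c(K) = 4 + (K + (K + 0*K))/2 = 4 + (K + (K + 0))/2 = 4 + (K + K)/2 = 4 + (2*K)/2 = 4 + K)
N = 9 (N = 5 + 4 = 9)
w(p, V) = -9 (w(p, V) = -1*9 = -9)
n = -18 (n = (-9 + 7)*9 = -2*9 = -18)
n*((-1643 + 954) + c(-9)) = -18*((-1643 + 954) + (4 - 9)) = -18*(-689 - 5) = -18*(-694) = 12492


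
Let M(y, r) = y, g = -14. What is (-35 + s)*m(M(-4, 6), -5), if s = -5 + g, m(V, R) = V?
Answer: 216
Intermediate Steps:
s = -19 (s = -5 - 14 = -19)
(-35 + s)*m(M(-4, 6), -5) = (-35 - 19)*(-4) = -54*(-4) = 216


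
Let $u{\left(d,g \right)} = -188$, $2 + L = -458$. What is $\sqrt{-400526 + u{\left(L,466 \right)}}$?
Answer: $i \sqrt{400714} \approx 633.02 i$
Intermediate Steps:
$L = -460$ ($L = -2 - 458 = -460$)
$\sqrt{-400526 + u{\left(L,466 \right)}} = \sqrt{-400526 - 188} = \sqrt{-400714} = i \sqrt{400714}$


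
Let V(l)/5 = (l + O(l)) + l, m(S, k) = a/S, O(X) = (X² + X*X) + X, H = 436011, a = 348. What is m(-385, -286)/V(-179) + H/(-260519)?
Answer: -1088464382163/650362422875 ≈ -1.6736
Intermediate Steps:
O(X) = X + 2*X² (O(X) = (X² + X²) + X = 2*X² + X = X + 2*X²)
m(S, k) = 348/S
V(l) = 10*l + 5*l*(1 + 2*l) (V(l) = 5*((l + l*(1 + 2*l)) + l) = 5*(2*l + l*(1 + 2*l)) = 10*l + 5*l*(1 + 2*l))
m(-385, -286)/V(-179) + H/(-260519) = (348/(-385))/((5*(-179)*(3 + 2*(-179)))) + 436011/(-260519) = (348*(-1/385))/((5*(-179)*(3 - 358))) + 436011*(-1/260519) = -348/(385*(5*(-179)*(-355))) - 436011/260519 = -348/385/317725 - 436011/260519 = -348/385*1/317725 - 436011/260519 = -348/122324125 - 436011/260519 = -1088464382163/650362422875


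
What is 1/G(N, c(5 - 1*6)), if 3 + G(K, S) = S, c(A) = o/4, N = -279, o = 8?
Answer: -1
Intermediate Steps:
c(A) = 2 (c(A) = 8/4 = 8*(1/4) = 2)
G(K, S) = -3 + S
1/G(N, c(5 - 1*6)) = 1/(-3 + 2) = 1/(-1) = -1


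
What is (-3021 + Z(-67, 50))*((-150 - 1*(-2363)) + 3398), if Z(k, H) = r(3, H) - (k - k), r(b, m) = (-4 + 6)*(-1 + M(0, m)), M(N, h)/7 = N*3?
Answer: -16962053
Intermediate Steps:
M(N, h) = 21*N (M(N, h) = 7*(N*3) = 7*(3*N) = 21*N)
r(b, m) = -2 (r(b, m) = (-4 + 6)*(-1 + 21*0) = 2*(-1 + 0) = 2*(-1) = -2)
Z(k, H) = -2 (Z(k, H) = -2 - (k - k) = -2 - 1*0 = -2 + 0 = -2)
(-3021 + Z(-67, 50))*((-150 - 1*(-2363)) + 3398) = (-3021 - 2)*((-150 - 1*(-2363)) + 3398) = -3023*((-150 + 2363) + 3398) = -3023*(2213 + 3398) = -3023*5611 = -16962053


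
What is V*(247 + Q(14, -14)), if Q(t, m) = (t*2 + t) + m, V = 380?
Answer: 104500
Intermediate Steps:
Q(t, m) = m + 3*t (Q(t, m) = (2*t + t) + m = 3*t + m = m + 3*t)
V*(247 + Q(14, -14)) = 380*(247 + (-14 + 3*14)) = 380*(247 + (-14 + 42)) = 380*(247 + 28) = 380*275 = 104500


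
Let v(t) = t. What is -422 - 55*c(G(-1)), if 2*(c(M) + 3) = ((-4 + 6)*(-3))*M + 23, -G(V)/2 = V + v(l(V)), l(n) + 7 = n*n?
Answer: 2841/2 ≈ 1420.5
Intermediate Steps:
l(n) = -7 + n² (l(n) = -7 + n*n = -7 + n²)
G(V) = 14 - 2*V - 2*V² (G(V) = -2*(V + (-7 + V²)) = -2*(-7 + V + V²) = 14 - 2*V - 2*V²)
c(M) = 17/2 - 3*M (c(M) = -3 + (((-4 + 6)*(-3))*M + 23)/2 = -3 + ((2*(-3))*M + 23)/2 = -3 + (-6*M + 23)/2 = -3 + (23 - 6*M)/2 = -3 + (23/2 - 3*M) = 17/2 - 3*M)
-422 - 55*c(G(-1)) = -422 - 55*(17/2 - 3*(14 - 2*(-1) - 2*(-1)²)) = -422 - 55*(17/2 - 3*(14 + 2 - 2*1)) = -422 - 55*(17/2 - 3*(14 + 2 - 2)) = -422 - 55*(17/2 - 3*14) = -422 - 55*(17/2 - 42) = -422 - 55*(-67/2) = -422 + 3685/2 = 2841/2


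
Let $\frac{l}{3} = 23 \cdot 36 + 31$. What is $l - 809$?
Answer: $1768$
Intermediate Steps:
$l = 2577$ ($l = 3 \left(23 \cdot 36 + 31\right) = 3 \left(828 + 31\right) = 3 \cdot 859 = 2577$)
$l - 809 = 2577 - 809 = 1768$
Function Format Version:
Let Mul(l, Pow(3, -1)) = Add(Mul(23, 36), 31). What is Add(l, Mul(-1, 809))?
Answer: 1768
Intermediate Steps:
l = 2577 (l = Mul(3, Add(Mul(23, 36), 31)) = Mul(3, Add(828, 31)) = Mul(3, 859) = 2577)
Add(l, Mul(-1, 809)) = Add(2577, Mul(-1, 809)) = Add(2577, -809) = 1768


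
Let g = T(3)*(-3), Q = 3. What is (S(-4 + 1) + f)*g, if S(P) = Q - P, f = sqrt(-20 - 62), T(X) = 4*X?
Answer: -216 - 36*I*sqrt(82) ≈ -216.0 - 325.99*I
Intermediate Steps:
f = I*sqrt(82) (f = sqrt(-82) = I*sqrt(82) ≈ 9.0554*I)
S(P) = 3 - P
g = -36 (g = (4*3)*(-3) = 12*(-3) = -36)
(S(-4 + 1) + f)*g = ((3 - (-4 + 1)) + I*sqrt(82))*(-36) = ((3 - 1*(-3)) + I*sqrt(82))*(-36) = ((3 + 3) + I*sqrt(82))*(-36) = (6 + I*sqrt(82))*(-36) = -216 - 36*I*sqrt(82)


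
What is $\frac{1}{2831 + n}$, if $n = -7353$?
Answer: $- \frac{1}{4522} \approx -0.00022114$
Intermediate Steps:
$\frac{1}{2831 + n} = \frac{1}{2831 - 7353} = \frac{1}{-4522} = - \frac{1}{4522}$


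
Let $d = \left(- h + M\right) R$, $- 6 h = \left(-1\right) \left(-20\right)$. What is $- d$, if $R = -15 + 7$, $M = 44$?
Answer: $\frac{1136}{3} \approx 378.67$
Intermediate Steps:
$h = - \frac{10}{3}$ ($h = - \frac{\left(-1\right) \left(-20\right)}{6} = \left(- \frac{1}{6}\right) 20 = - \frac{10}{3} \approx -3.3333$)
$R = -8$
$d = - \frac{1136}{3}$ ($d = \left(\left(-1\right) \left(- \frac{10}{3}\right) + 44\right) \left(-8\right) = \left(\frac{10}{3} + 44\right) \left(-8\right) = \frac{142}{3} \left(-8\right) = - \frac{1136}{3} \approx -378.67$)
$- d = \left(-1\right) \left(- \frac{1136}{3}\right) = \frac{1136}{3}$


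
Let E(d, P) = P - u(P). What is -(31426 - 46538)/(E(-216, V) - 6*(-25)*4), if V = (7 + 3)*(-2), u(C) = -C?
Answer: 1889/70 ≈ 26.986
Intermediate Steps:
V = -20 (V = 10*(-2) = -20)
E(d, P) = 2*P (E(d, P) = P - (-1)*P = P + P = 2*P)
-(31426 - 46538)/(E(-216, V) - 6*(-25)*4) = -(31426 - 46538)/(2*(-20) - 6*(-25)*4) = -(-15112)/(-40 + 150*4) = -(-15112)/(-40 + 600) = -(-15112)/560 = -1*(-1889/70) = 1889/70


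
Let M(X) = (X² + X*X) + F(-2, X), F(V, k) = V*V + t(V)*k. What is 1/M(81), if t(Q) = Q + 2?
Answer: 1/13126 ≈ 7.6185e-5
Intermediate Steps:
t(Q) = 2 + Q
F(V, k) = V² + k*(2 + V) (F(V, k) = V*V + (2 + V)*k = V² + k*(2 + V))
M(X) = 4 + 2*X² (M(X) = (X² + X*X) + ((-2)² + X*(2 - 2)) = (X² + X²) + (4 + X*0) = 2*X² + (4 + 0) = 2*X² + 4 = 4 + 2*X²)
1/M(81) = 1/(4 + 2*81²) = 1/(4 + 2*6561) = 1/(4 + 13122) = 1/13126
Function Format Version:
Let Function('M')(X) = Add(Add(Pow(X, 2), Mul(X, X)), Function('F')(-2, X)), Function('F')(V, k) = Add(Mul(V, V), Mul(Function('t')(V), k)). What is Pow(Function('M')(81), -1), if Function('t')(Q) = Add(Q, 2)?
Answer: Rational(1, 13126) ≈ 7.6185e-5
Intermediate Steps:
Function('t')(Q) = Add(2, Q)
Function('F')(V, k) = Add(Pow(V, 2), Mul(k, Add(2, V))) (Function('F')(V, k) = Add(Mul(V, V), Mul(Add(2, V), k)) = Add(Pow(V, 2), Mul(k, Add(2, V))))
Function('M')(X) = Add(4, Mul(2, Pow(X, 2))) (Function('M')(X) = Add(Add(Pow(X, 2), Mul(X, X)), Add(Pow(-2, 2), Mul(X, Add(2, -2)))) = Add(Add(Pow(X, 2), Pow(X, 2)), Add(4, Mul(X, 0))) = Add(Mul(2, Pow(X, 2)), Add(4, 0)) = Add(Mul(2, Pow(X, 2)), 4) = Add(4, Mul(2, Pow(X, 2))))
Pow(Function('M')(81), -1) = Pow(Add(4, Mul(2, Pow(81, 2))), -1) = Pow(Add(4, Mul(2, 6561)), -1) = Pow(Add(4, 13122), -1) = Pow(13126, -1) = Rational(1, 13126)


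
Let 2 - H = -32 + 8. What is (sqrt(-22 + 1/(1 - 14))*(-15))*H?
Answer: -30*I*sqrt(3731) ≈ -1832.5*I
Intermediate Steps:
H = 26 (H = 2 - (-32 + 8) = 2 - 1*(-24) = 2 + 24 = 26)
(sqrt(-22 + 1/(1 - 14))*(-15))*H = (sqrt(-22 + 1/(1 - 14))*(-15))*26 = (sqrt(-22 + 1/(-13))*(-15))*26 = (sqrt(-22 - 1/13)*(-15))*26 = (sqrt(-287/13)*(-15))*26 = ((I*sqrt(3731)/13)*(-15))*26 = -15*I*sqrt(3731)/13*26 = -30*I*sqrt(3731)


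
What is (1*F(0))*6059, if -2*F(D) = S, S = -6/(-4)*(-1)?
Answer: 18177/4 ≈ 4544.3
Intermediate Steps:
S = -3/2 (S = -6*(-1)/4*(-1) = -3*(-½)*(-1) = (3/2)*(-1) = -3/2 ≈ -1.5000)
F(D) = ¾ (F(D) = -½*(-3/2) = ¾)
(1*F(0))*6059 = (1*(¾))*6059 = (¾)*6059 = 18177/4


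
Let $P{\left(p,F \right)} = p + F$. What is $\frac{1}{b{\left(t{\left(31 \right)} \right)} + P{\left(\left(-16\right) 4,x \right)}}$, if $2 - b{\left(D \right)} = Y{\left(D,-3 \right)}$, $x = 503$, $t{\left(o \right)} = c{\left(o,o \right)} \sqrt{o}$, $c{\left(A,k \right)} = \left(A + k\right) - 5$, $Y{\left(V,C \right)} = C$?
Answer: $\frac{1}{444} \approx 0.0022523$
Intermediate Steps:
$c{\left(A,k \right)} = -5 + A + k$
$t{\left(o \right)} = \sqrt{o} \left(-5 + 2 o\right)$ ($t{\left(o \right)} = \left(-5 + o + o\right) \sqrt{o} = \left(-5 + 2 o\right) \sqrt{o} = \sqrt{o} \left(-5 + 2 o\right)$)
$b{\left(D \right)} = 5$ ($b{\left(D \right)} = 2 - -3 = 2 + 3 = 5$)
$P{\left(p,F \right)} = F + p$
$\frac{1}{b{\left(t{\left(31 \right)} \right)} + P{\left(\left(-16\right) 4,x \right)}} = \frac{1}{5 + \left(503 - 64\right)} = \frac{1}{5 + 439} = \frac{1}{444}$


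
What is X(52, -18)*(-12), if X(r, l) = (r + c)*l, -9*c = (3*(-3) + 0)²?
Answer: 9288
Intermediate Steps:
c = -9 (c = -(3*(-3) + 0)²/9 = -(-9 + 0)²/9 = -⅑*(-9)² = -⅑*81 = -9)
X(r, l) = l*(-9 + r) (X(r, l) = (r - 9)*l = (-9 + r)*l = l*(-9 + r))
X(52, -18)*(-12) = -18*(-9 + 52)*(-12) = -18*43*(-12) = -774*(-12) = 9288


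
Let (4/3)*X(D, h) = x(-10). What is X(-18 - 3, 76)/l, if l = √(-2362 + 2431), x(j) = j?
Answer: -5*√69/46 ≈ -0.90289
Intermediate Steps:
X(D, h) = -15/2 (X(D, h) = (¾)*(-10) = -15/2)
l = √69 ≈ 8.3066
X(-18 - 3, 76)/l = -15*√69/69/2 = -5*√69/46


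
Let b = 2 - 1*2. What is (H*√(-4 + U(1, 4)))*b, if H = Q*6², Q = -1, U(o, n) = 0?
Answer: 0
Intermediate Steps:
b = 0 (b = 2 - 2 = 0)
H = -36 (H = -1*6² = -1*36 = -36)
(H*√(-4 + U(1, 4)))*b = -36*√(-4 + 0)*0 = -72*I*0 = 0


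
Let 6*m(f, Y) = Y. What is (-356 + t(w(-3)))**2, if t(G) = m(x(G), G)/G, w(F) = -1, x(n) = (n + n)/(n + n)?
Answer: 4558225/36 ≈ 1.2662e+5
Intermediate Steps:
x(n) = 1 (x(n) = (2*n)/((2*n)) = (2*n)*(1/(2*n)) = 1)
m(f, Y) = Y/6
t(G) = 1/6 (t(G) = (G/6)/G = 1/6)
(-356 + t(w(-3)))**2 = (-356 + 1/6)**2 = (-2135/6)**2 = 4558225/36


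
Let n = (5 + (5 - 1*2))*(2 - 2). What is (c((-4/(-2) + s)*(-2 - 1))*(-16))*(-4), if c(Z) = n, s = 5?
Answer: 0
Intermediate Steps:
n = 0 (n = (5 + (5 - 2))*0 = (5 + 3)*0 = 8*0 = 0)
c(Z) = 0
(c((-4/(-2) + s)*(-2 - 1))*(-16))*(-4) = (0*(-16))*(-4) = 0*(-4) = 0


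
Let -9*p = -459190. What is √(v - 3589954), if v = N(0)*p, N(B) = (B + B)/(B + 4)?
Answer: I*√3589954 ≈ 1894.7*I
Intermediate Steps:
p = 459190/9 (p = -⅑*(-459190) = 459190/9 ≈ 51021.)
N(B) = 2*B/(4 + B) (N(B) = (2*B)/(4 + B) = 2*B/(4 + B))
v = 0 (v = (2*0/(4 + 0))*(459190/9) = (2*0/4)*(459190/9) = (2*0*(¼))*(459190/9) = 0*(459190/9) = 0)
√(v - 3589954) = √(0 - 3589954) = √(-3589954) = I*√3589954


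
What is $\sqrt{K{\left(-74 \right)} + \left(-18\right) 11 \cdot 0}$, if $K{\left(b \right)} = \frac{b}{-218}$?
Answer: $\frac{\sqrt{4033}}{109} \approx 0.58262$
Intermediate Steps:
$K{\left(b \right)} = - \frac{b}{218}$ ($K{\left(b \right)} = b \left(- \frac{1}{218}\right) = - \frac{b}{218}$)
$\sqrt{K{\left(-74 \right)} + \left(-18\right) 11 \cdot 0} = \sqrt{\left(- \frac{1}{218}\right) \left(-74\right) + \left(-18\right) 11 \cdot 0} = \sqrt{\frac{37}{109} - 0} = \sqrt{\frac{37}{109} + 0} = \sqrt{\frac{37}{109}} = \frac{\sqrt{4033}}{109}$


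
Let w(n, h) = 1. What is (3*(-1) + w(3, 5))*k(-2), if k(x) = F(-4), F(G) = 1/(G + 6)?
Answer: -1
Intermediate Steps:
F(G) = 1/(6 + G)
k(x) = 1/2 (k(x) = 1/(6 - 4) = 1/2)
(3*(-1) + w(3, 5))*k(-2) = (3*(-1) + 1)*(1/2) = (-3 + 1)*(1/2) = -2*1/2 = -1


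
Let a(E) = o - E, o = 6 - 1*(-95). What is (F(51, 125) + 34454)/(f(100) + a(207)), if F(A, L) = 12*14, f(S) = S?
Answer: -17311/3 ≈ -5770.3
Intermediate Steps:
o = 101 (o = 6 + 95 = 101)
a(E) = 101 - E
F(A, L) = 168
(F(51, 125) + 34454)/(f(100) + a(207)) = (168 + 34454)/(100 + (101 - 1*207)) = 34622/(100 + (101 - 207)) = 34622/(100 - 106) = 34622/(-6) = 34622*(-⅙) = -17311/3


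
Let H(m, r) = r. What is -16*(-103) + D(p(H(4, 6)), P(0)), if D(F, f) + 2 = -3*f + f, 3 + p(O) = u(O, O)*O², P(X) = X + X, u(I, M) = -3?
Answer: 1646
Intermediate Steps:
P(X) = 2*X
p(O) = -3 - 3*O²
D(F, f) = -2 - 2*f (D(F, f) = -2 + (-3*f + f) = -2 - 2*f)
-16*(-103) + D(p(H(4, 6)), P(0)) = -16*(-103) + (-2 - 4*0) = 1648 + (-2 - 2*0) = 1648 + (-2 + 0) = 1648 - 2 = 1646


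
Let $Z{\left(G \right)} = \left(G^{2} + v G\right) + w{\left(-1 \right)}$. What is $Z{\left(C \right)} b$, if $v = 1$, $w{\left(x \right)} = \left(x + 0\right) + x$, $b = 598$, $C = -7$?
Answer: $23920$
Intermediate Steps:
$w{\left(x \right)} = 2 x$ ($w{\left(x \right)} = x + x = 2 x$)
$Z{\left(G \right)} = -2 + G + G^{2}$ ($Z{\left(G \right)} = \left(G^{2} + 1 G\right) + 2 \left(-1\right) = \left(G^{2} + G\right) - 2 = \left(G + G^{2}\right) - 2 = -2 + G + G^{2}$)
$Z{\left(C \right)} b = \left(-2 - 7 + \left(-7\right)^{2}\right) 598 = \left(-2 - 7 + 49\right) 598 = 40 \cdot 598 = 23920$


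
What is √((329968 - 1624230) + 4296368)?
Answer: √3002106 ≈ 1732.7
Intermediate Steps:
√((329968 - 1624230) + 4296368) = √(-1294262 + 4296368) = √3002106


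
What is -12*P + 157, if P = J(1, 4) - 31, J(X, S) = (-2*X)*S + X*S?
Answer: 577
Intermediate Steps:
J(X, S) = -S*X (J(X, S) = -2*S*X + S*X = -S*X)
P = -35 (P = -1*4*1 - 31 = -4 - 31 = -35)
-12*P + 157 = -12*(-35) + 157 = 420 + 157 = 577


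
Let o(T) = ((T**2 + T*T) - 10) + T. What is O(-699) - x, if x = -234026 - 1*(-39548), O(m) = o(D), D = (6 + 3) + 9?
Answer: 195134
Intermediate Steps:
D = 18 (D = 9 + 9 = 18)
o(T) = -10 + T + 2*T**2 (o(T) = ((T**2 + T**2) - 10) + T = (2*T**2 - 10) + T = (-10 + 2*T**2) + T = -10 + T + 2*T**2)
O(m) = 656 (O(m) = -10 + 18 + 2*18**2 = -10 + 18 + 2*324 = -10 + 18 + 648 = 656)
x = -194478 (x = -234026 + 39548 = -194478)
O(-699) - x = 656 - 1*(-194478) = 656 + 194478 = 195134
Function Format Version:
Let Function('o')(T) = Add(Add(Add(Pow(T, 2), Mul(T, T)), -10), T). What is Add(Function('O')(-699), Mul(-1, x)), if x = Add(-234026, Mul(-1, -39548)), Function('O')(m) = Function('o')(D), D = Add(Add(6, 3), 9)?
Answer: 195134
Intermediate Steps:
D = 18 (D = Add(9, 9) = 18)
Function('o')(T) = Add(-10, T, Mul(2, Pow(T, 2))) (Function('o')(T) = Add(Add(Add(Pow(T, 2), Pow(T, 2)), -10), T) = Add(Add(Mul(2, Pow(T, 2)), -10), T) = Add(Add(-10, Mul(2, Pow(T, 2))), T) = Add(-10, T, Mul(2, Pow(T, 2))))
Function('O')(m) = 656 (Function('O')(m) = Add(-10, 18, Mul(2, Pow(18, 2))) = Add(-10, 18, Mul(2, 324)) = Add(-10, 18, 648) = 656)
x = -194478 (x = Add(-234026, 39548) = -194478)
Add(Function('O')(-699), Mul(-1, x)) = Add(656, Mul(-1, -194478)) = Add(656, 194478) = 195134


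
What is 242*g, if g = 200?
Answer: 48400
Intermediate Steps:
242*g = 242*200 = 48400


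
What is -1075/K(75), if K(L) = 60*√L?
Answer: -43*√3/36 ≈ -2.0688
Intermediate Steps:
-1075/K(75) = -1075*√3/900 = -43*√3/36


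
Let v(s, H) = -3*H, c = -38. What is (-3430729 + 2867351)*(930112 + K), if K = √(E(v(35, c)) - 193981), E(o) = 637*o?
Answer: -524004638336 - 6197158*I*√1003 ≈ -5.24e+11 - 1.9626e+8*I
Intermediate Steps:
K = 11*I*√1003 (K = √(637*(-3*(-38)) - 193981) = √(637*114 - 193981) = √(72618 - 193981) = √(-121363) = 11*I*√1003 ≈ 348.37*I)
(-3430729 + 2867351)*(930112 + K) = (-3430729 + 2867351)*(930112 + 11*I*√1003) = -563378*(930112 + 11*I*√1003) = -524004638336 - 6197158*I*√1003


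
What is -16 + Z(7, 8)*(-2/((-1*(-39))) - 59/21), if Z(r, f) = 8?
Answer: -10616/273 ≈ -38.886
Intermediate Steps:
-16 + Z(7, 8)*(-2/((-1*(-39))) - 59/21) = -16 + 8*(-2/((-1*(-39))) - 59/21) = -16 + 8*(-2/39 - 59*1/21) = -16 + 8*(-2*1/39 - 59/21) = -16 + 8*(-2/39 - 59/21) = -16 + 8*(-781/273) = -16 - 6248/273 = -10616/273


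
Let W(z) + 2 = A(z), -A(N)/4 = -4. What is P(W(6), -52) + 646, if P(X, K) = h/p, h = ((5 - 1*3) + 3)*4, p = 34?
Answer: 10992/17 ≈ 646.59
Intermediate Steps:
A(N) = 16 (A(N) = -4*(-4) = 16)
W(z) = 14 (W(z) = -2 + 16 = 14)
h = 20 (h = ((5 - 3) + 3)*4 = (2 + 3)*4 = 5*4 = 20)
P(X, K) = 10/17 (P(X, K) = 20/34 = 20*(1/34) = 10/17)
P(W(6), -52) + 646 = 10/17 + 646 = 10992/17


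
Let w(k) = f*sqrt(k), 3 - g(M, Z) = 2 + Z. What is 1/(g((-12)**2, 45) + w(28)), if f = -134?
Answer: 11/125208 - 67*sqrt(7)/125208 ≈ -0.0013279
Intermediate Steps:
g(M, Z) = 1 - Z (g(M, Z) = 3 - (2 + Z) = 3 + (-2 - Z) = 1 - Z)
w(k) = -134*sqrt(k)
1/(g((-12)**2, 45) + w(28)) = 1/((1 - 1*45) - 268*sqrt(7)) = 1/((1 - 45) - 268*sqrt(7)) = 1/(-44 - 268*sqrt(7))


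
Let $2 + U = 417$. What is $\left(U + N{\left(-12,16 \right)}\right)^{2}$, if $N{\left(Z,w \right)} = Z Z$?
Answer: $312481$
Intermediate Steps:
$U = 415$ ($U = -2 + 417 = 415$)
$N{\left(Z,w \right)} = Z^{2}$
$\left(U + N{\left(-12,16 \right)}\right)^{2} = \left(415 + \left(-12\right)^{2}\right)^{2} = \left(415 + 144\right)^{2} = 559^{2} = 312481$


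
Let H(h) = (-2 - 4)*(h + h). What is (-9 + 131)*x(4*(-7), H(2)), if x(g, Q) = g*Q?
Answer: 81984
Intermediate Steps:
H(h) = -12*h
x(g, Q) = Q*g
(-9 + 131)*x(4*(-7), H(2)) = (-9 + 131)*((-12*2)*(4*(-7))) = 122*(-24*(-28)) = 122*672 = 81984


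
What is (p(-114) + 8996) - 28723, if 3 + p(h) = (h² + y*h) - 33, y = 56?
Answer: -13151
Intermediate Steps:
p(h) = -36 + h² + 56*h (p(h) = -3 + ((h² + 56*h) - 33) = -3 + (-33 + h² + 56*h) = -36 + h² + 56*h)
(p(-114) + 8996) - 28723 = ((-36 + (-114)² + 56*(-114)) + 8996) - 28723 = ((-36 + 12996 - 6384) + 8996) - 28723 = (6576 + 8996) - 28723 = 15572 - 28723 = -13151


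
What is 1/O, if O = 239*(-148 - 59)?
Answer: -1/49473 ≈ -2.0213e-5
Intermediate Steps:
O = -49473 (O = 239*(-207) = -49473)
1/O = 1/(-49473) = -1/49473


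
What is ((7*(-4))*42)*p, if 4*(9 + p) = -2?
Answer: 11172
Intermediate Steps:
p = -19/2 (p = -9 + (¼)*(-2) = -9 - ½ = -19/2 ≈ -9.5000)
((7*(-4))*42)*p = ((7*(-4))*42)*(-19/2) = -28*42*(-19/2) = -1176*(-19/2) = 11172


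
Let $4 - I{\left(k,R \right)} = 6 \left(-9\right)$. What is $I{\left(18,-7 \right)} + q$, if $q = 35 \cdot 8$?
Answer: $338$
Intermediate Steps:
$I{\left(k,R \right)} = 58$ ($I{\left(k,R \right)} = 4 - 6 \left(-9\right) = 4 - -54 = 4 + 54 = 58$)
$q = 280$
$I{\left(18,-7 \right)} + q = 58 + 280 = 338$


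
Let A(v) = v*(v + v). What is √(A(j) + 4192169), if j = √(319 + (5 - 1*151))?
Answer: 3*√465835 ≈ 2047.6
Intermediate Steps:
j = √173 (j = √(319 + (5 - 151)) = √(319 - 146) = √173 ≈ 13.153)
A(v) = 2*v² (A(v) = v*(2*v) = 2*v²)
√(A(j) + 4192169) = √(2*(√173)² + 4192169) = √(2*173 + 4192169) = √(346 + 4192169) = √4192515 = 3*√465835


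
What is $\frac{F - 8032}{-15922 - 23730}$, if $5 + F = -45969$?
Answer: $\frac{27003}{19826} \approx 1.362$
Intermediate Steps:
$F = -45974$ ($F = -5 - 45969 = -45974$)
$\frac{F - 8032}{-15922 - 23730} = \frac{-45974 - 8032}{-15922 - 23730} = - \frac{54006}{-39652} = \left(-54006\right) \left(- \frac{1}{39652}\right) = \frac{27003}{19826}$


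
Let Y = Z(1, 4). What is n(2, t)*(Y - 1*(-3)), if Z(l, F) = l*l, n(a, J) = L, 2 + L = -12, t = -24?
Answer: -56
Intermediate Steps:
L = -14 (L = -2 - 12 = -14)
n(a, J) = -14
Z(l, F) = l²
Y = 1 (Y = 1² = 1)
n(2, t)*(Y - 1*(-3)) = -14*(1 - 1*(-3)) = -14*(1 + 3) = -14*4 = -56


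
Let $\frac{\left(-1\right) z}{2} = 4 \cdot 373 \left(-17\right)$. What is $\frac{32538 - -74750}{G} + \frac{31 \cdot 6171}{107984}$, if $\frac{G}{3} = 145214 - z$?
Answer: $\frac{4875625}{2267664} \approx 2.1501$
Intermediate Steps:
$z = 50728$ ($z = - 2 \cdot 4 \cdot 373 \left(-17\right) = - 2 \cdot 1492 \left(-17\right) = \left(-2\right) \left(-25364\right) = 50728$)
$G = 283458$ ($G = 3 \left(145214 - 50728\right) = 3 \cdot 94486 = 283458$)
$\frac{32538 - -74750}{G} + \frac{31 \cdot 6171}{107984} = \frac{32538 - -74750}{283458} + \frac{31 \cdot 6171}{107984} = \left(32538 + 74750\right) \frac{1}{283458} + 191301 \cdot \frac{1}{107984} = 107288 \cdot \frac{1}{283458} + \frac{11253}{6352} = \frac{53644}{141729} + \frac{11253}{6352} = \frac{4875625}{2267664}$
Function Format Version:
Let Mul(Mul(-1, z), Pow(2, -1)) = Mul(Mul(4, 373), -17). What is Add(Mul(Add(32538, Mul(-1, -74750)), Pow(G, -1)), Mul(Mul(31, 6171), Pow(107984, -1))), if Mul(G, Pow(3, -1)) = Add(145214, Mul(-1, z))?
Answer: Rational(4875625, 2267664) ≈ 2.1501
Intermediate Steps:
z = 50728 (z = Mul(-2, Mul(Mul(4, 373), -17)) = Mul(-2, Mul(1492, -17)) = Mul(-2, -25364) = 50728)
G = 283458 (G = Mul(3, Add(145214, Mul(-1, 50728))) = Mul(3, Add(145214, -50728)) = Mul(3, 94486) = 283458)
Add(Mul(Add(32538, Mul(-1, -74750)), Pow(G, -1)), Mul(Mul(31, 6171), Pow(107984, -1))) = Add(Mul(Add(32538, Mul(-1, -74750)), Pow(283458, -1)), Mul(Mul(31, 6171), Pow(107984, -1))) = Add(Mul(Add(32538, 74750), Rational(1, 283458)), Mul(191301, Rational(1, 107984))) = Add(Mul(107288, Rational(1, 283458)), Rational(11253, 6352)) = Add(Rational(53644, 141729), Rational(11253, 6352)) = Rational(4875625, 2267664)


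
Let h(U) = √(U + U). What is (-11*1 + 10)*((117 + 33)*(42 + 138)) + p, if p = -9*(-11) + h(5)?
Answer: -26901 + √10 ≈ -26898.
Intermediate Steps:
h(U) = √2*√U (h(U) = √(2*U) = √2*√U)
p = 99 + √10 (p = -9*(-11) + √2*√5 = 99 + √10 ≈ 102.16)
(-11*1 + 10)*((117 + 33)*(42 + 138)) + p = (-11*1 + 10)*((117 + 33)*(42 + 138)) + (99 + √10) = (-11 + 10)*(150*180) + (99 + √10) = -1*27000 + (99 + √10) = -27000 + (99 + √10) = -26901 + √10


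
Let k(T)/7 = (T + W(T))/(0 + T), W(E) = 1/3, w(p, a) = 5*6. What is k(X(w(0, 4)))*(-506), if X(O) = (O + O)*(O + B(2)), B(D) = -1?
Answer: -9246391/2610 ≈ -3542.7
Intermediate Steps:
w(p, a) = 30
W(E) = ⅓
X(O) = 2*O*(-1 + O) (X(O) = (O + O)*(O - 1) = (2*O)*(-1 + O) = 2*O*(-1 + O))
k(T) = 7*(⅓ + T)/T (k(T) = 7*((T + ⅓)/(0 + T)) = 7*((⅓ + T)/T) = 7*(⅓ + T)/T)
k(X(w(0, 4)))*(-506) = (7 + 7/(3*((2*30*(-1 + 30)))))*(-506) = (7 + 7/(3*((2*30*29))))*(-506) = (7 + (7/3)/1740)*(-506) = (7 + (7/3)*(1/1740))*(-506) = (7 + 7/5220)*(-506) = (36547/5220)*(-506) = -9246391/2610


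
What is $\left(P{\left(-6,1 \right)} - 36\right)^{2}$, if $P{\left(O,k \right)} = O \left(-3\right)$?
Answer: $324$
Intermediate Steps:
$P{\left(O,k \right)} = - 3 O$
$\left(P{\left(-6,1 \right)} - 36\right)^{2} = \left(\left(-3\right) \left(-6\right) - 36\right)^{2} = \left(18 - 36\right)^{2} = \left(-18\right)^{2} = 324$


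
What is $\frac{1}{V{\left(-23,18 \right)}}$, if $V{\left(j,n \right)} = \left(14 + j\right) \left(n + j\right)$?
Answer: $\frac{1}{45} \approx 0.022222$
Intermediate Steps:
$V{\left(j,n \right)} = \left(14 + j\right) \left(j + n\right)$
$\frac{1}{V{\left(-23,18 \right)}} = \frac{1}{\left(-23\right)^{2} + 14 \left(-23\right) + 14 \cdot 18 - 414} = \frac{1}{529 - 322 + 252 - 414} = \frac{1}{45}$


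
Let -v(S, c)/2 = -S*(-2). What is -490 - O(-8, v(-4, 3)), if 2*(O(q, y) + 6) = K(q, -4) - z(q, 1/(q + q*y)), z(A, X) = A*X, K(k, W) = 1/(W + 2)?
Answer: -32893/68 ≈ -483.72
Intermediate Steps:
v(S, c) = -4*S (v(S, c) = -2*(-S)*(-2) = -4*S)
K(k, W) = 1/(2 + W)
O(q, y) = -25/4 - q/(2*(q + q*y)) (O(q, y) = -6 + (1/(2 - 4) - q/(q + q*y))/2 = -6 + (1/(-2) - q/(q + q*y))/2 = -6 + (-1/2 - q/(q + q*y))/2 = -6 + (-1/4 - q/(2*(q + q*y))) = -25/4 - q/(2*(q + q*y)))
-490 - O(-8, v(-4, 3)) = -490 - (-27 - (-100)*(-4))/(4*(1 - 4*(-4))) = -490 - (-27 - 25*16)/(4*(1 + 16)) = -490 - (-27 - 400)/(4*17) = -490 - (-427)/(4*17) = -490 - 1*(-427/68) = -490 + 427/68 = -32893/68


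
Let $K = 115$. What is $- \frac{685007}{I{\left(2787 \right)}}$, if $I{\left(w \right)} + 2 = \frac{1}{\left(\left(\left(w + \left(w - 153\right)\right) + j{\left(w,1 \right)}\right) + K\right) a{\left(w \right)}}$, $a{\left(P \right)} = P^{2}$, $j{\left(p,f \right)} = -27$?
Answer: $\frac{29311748070435747}{85580871641} \approx 3.425 \cdot 10^{5}$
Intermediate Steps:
$I{\left(w \right)} = -2 + \frac{1}{w^{2} \left(-65 + 2 w\right)}$ ($I{\left(w \right)} = -2 + \frac{1}{\left(\left(\left(w + \left(w - 153\right)\right) - 27\right) + 115\right) w^{2}} = -2 + \frac{1}{\left(\left(\left(w + \left(-153 + w\right)\right) - 27\right) + 115\right) w^{2}} = -2 + \frac{1}{\left(\left(\left(-153 + 2 w\right) - 27\right) + 115\right) w^{2}} = -2 + \frac{1}{\left(\left(-180 + 2 w\right) + 115\right) w^{2}} = -2 + \frac{1}{\left(-65 + 2 w\right) w^{2}} = -2 + \frac{1}{w^{2} \left(-65 + 2 w\right)}$)
$- \frac{685007}{I{\left(2787 \right)}} = - \frac{685007}{\frac{1}{7767369} \frac{1}{-65 + 2 \cdot 2787} \left(1 - 4 \cdot 2787^{3} + 130 \cdot 2787^{2}\right)} = - \frac{685007}{\frac{1}{7767369} \frac{1}{-65 + 5574} \left(1 - 86590629612 + 130 \cdot 7767369\right)} = - \frac{685007}{\frac{1}{7767369} \cdot \frac{1}{5509} \left(1 - 86590629612 + 1009757970\right)} = - \frac{685007}{\frac{1}{7767369} \cdot \frac{1}{5509} \left(-85580871641\right)} = - \frac{685007}{- \frac{85580871641}{42790435821}} = \left(-685007\right) \left(- \frac{42790435821}{85580871641}\right) = \frac{29311748070435747}{85580871641}$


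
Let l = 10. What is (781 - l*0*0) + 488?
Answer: 1269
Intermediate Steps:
(781 - l*0*0) + 488 = (781 - 10*0*0) + 488 = (781 - 0*0) + 488 = (781 - 1*0) + 488 = (781 + 0) + 488 = 781 + 488 = 1269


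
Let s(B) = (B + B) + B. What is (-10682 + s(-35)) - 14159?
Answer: -24946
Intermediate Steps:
s(B) = 3*B (s(B) = 2*B + B = 3*B)
(-10682 + s(-35)) - 14159 = (-10682 + 3*(-35)) - 14159 = (-10682 - 105) - 14159 = -10787 - 14159 = -24946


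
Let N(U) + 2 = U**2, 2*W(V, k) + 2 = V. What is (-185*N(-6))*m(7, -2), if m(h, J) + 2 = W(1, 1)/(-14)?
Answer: 172975/14 ≈ 12355.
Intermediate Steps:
W(V, k) = -1 + V/2
N(U) = -2 + U**2
m(h, J) = -55/28 (m(h, J) = -2 + (-1 + (1/2)*1)/(-14) = -2 + (-1 + 1/2)*(-1/14) = -2 - 1/2*(-1/14) = -2 + 1/28 = -55/28)
(-185*N(-6))*m(7, -2) = -185*(-2 + (-6)**2)*(-55/28) = -185*(-2 + 36)*(-55/28) = -185*34*(-55/28) = -6290*(-55/28) = 172975/14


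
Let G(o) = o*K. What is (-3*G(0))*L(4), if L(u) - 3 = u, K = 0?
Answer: 0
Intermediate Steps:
L(u) = 3 + u
G(o) = 0 (G(o) = o*0 = 0)
(-3*G(0))*L(4) = (-3*0)*(3 + 4) = 0*7 = 0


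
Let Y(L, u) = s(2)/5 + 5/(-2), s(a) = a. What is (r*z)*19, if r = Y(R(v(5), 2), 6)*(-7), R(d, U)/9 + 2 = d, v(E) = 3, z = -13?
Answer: -36309/10 ≈ -3630.9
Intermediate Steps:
R(d, U) = -18 + 9*d
Y(L, u) = -21/10 (Y(L, u) = 2/5 + 5/(-2) = 2*(⅕) + 5*(-½) = ⅖ - 5/2 = -21/10)
r = 147/10 (r = -21/10*(-7) = 147/10 ≈ 14.700)
(r*z)*19 = ((147/10)*(-13))*19 = -1911/10*19 = -36309/10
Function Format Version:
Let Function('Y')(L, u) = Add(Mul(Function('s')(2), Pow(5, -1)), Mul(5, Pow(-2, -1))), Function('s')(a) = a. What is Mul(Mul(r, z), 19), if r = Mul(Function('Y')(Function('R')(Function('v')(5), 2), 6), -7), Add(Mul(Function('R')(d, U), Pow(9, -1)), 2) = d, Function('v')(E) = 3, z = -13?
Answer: Rational(-36309, 10) ≈ -3630.9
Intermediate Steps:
Function('R')(d, U) = Add(-18, Mul(9, d))
Function('Y')(L, u) = Rational(-21, 10) (Function('Y')(L, u) = Add(Mul(2, Pow(5, -1)), Mul(5, Pow(-2, -1))) = Add(Mul(2, Rational(1, 5)), Mul(5, Rational(-1, 2))) = Add(Rational(2, 5), Rational(-5, 2)) = Rational(-21, 10))
r = Rational(147, 10) (r = Mul(Rational(-21, 10), -7) = Rational(147, 10) ≈ 14.700)
Mul(Mul(r, z), 19) = Mul(Mul(Rational(147, 10), -13), 19) = Mul(Rational(-1911, 10), 19) = Rational(-36309, 10)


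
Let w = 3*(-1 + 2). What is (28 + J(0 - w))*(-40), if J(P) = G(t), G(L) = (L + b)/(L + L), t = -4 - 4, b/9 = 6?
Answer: -1005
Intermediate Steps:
b = 54 (b = 9*6 = 54)
w = 3 (w = 3*1 = 3)
t = -8
G(L) = (54 + L)/(2*L) (G(L) = (L + 54)/(L + L) = (54 + L)/((2*L)) = (54 + L)*(1/(2*L)) = (54 + L)/(2*L))
J(P) = -23/8 (J(P) = (1/2)*(54 - 8)/(-8) = (1/2)*(-1/8)*46 = -23/8)
(28 + J(0 - w))*(-40) = (28 - 23/8)*(-40) = (201/8)*(-40) = -1005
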